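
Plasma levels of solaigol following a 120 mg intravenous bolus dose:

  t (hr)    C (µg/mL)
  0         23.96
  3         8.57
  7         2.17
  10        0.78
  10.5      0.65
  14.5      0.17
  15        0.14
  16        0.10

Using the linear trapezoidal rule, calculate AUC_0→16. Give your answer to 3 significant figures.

AUC = 76.9 µg/mL·hr

Trapezoidal AUC_0→16:
  [0→3]: (23.96+8.57)/2 × 3 = 48.795
  [3→7]: (8.57+2.17)/2 × 4 = 21.48
  [7→10]: (2.17+0.78)/2 × 3 = 4.425
  [10→10.5]: (0.78+0.65)/2 × 0.5 = 0.3575
  [10.5→14.5]: (0.65+0.17)/2 × 4 = 1.64
  [14.5→15]: (0.17+0.14)/2 × 0.5 = 0.0775
  [15→16]: (0.14+0.10)/2 × 1 = 0.12
  Sum = 76.895 µg/mL·hr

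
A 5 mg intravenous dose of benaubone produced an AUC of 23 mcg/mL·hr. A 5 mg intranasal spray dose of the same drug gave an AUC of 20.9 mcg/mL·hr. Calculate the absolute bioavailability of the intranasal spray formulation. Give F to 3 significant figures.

F = (AUC_ev / D_ev) / (AUC_iv / D_iv)
  = (20.9/5) / (23/5)
  = 4.18 / 4.6 = 0.9087

F = 0.909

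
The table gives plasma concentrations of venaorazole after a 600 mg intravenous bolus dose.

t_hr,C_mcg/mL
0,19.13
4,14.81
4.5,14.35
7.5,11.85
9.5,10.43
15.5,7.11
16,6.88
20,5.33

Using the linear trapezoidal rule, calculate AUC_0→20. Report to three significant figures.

AUC = 217 mcg/mL·hr

Trapezoidal AUC_0→20:
  [0→4]: (19.13+14.81)/2 × 4 = 67.88
  [4→4.5]: (14.81+14.35)/2 × 0.5 = 7.29
  [4.5→7.5]: (14.35+11.85)/2 × 3 = 39.3
  [7.5→9.5]: (11.85+10.43)/2 × 2 = 22.28
  [9.5→15.5]: (10.43+7.11)/2 × 6 = 52.62
  [15.5→16]: (7.11+6.88)/2 × 0.5 = 3.4975
  [16→20]: (6.88+5.33)/2 × 4 = 24.42
  Sum = 217.2875 mcg/mL·hr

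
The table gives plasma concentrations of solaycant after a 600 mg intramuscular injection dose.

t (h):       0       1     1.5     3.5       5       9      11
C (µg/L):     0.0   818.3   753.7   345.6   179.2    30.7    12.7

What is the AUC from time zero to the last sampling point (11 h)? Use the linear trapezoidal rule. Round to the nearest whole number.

AUC = 2758 µg/L·h

Trapezoidal AUC_0→11:
  [0→1]: (0.0+818.3)/2 × 1 = 409.15
  [1→1.5]: (818.3+753.7)/2 × 0.5 = 393.0
  [1.5→3.5]: (753.7+345.6)/2 × 2 = 1099.3
  [3.5→5]: (345.6+179.2)/2 × 1.5 = 393.6
  [5→9]: (179.2+30.7)/2 × 4 = 419.8
  [9→11]: (30.7+12.7)/2 × 2 = 43.4
  Sum = 2758.25 µg/L·h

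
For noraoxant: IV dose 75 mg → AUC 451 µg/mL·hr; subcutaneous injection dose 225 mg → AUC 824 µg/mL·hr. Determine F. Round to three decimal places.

F = 0.609

F = (AUC_ev / D_ev) / (AUC_iv / D_iv)
  = (824/225) / (451/75)
  = 3.66222 / 6.01333 = 0.6090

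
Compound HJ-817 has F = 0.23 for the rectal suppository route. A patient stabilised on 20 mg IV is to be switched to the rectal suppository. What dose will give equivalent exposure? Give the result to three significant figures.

D_rectal = 87.0 mg

For equal systemic exposure: F × D_ev = D_iv
D_ev = D_iv / F = 20 / 0.23 = 86.9565 mg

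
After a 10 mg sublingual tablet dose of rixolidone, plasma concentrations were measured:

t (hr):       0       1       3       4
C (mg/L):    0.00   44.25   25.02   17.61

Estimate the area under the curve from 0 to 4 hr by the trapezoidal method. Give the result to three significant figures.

Trapezoidal AUC_0→4:
  [0→1]: (0.00+44.25)/2 × 1 = 22.125
  [1→3]: (44.25+25.02)/2 × 2 = 69.27
  [3→4]: (25.02+17.61)/2 × 1 = 21.315
  Sum = 112.71 mg/L·hr

AUC = 113 mg/L·hr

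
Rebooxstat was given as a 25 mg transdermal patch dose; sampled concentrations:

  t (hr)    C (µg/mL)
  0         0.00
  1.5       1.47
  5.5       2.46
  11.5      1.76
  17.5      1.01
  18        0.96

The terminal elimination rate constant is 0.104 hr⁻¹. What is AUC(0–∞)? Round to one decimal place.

Trapezoidal AUC_0→18:
  [0→1.5]: (0.00+1.47)/2 × 1.5 = 1.1025
  [1.5→5.5]: (1.47+2.46)/2 × 4 = 7.86
  [5.5→11.5]: (2.46+1.76)/2 × 6 = 12.66
  [11.5→17.5]: (1.76+1.01)/2 × 6 = 8.31
  [17.5→18]: (1.01+0.96)/2 × 0.5 = 0.4925
  Sum = 30.425 µg/mL·hr
Extrapolated tail: C_last / k_e = 0.96 / 0.104 = 9.231
AUC_0→∞ = 30.425 + 9.231 = 39.656 µg/mL·hr

AUC = 39.7 µg/mL·hr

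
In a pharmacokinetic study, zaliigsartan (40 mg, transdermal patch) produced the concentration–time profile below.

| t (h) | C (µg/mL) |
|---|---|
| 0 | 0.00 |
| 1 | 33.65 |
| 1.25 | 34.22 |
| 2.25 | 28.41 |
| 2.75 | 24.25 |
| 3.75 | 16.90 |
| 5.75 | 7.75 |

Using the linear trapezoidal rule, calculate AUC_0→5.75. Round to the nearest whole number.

Trapezoidal AUC_0→5.75:
  [0→1]: (0.00+33.65)/2 × 1 = 16.825
  [1→1.25]: (33.65+34.22)/2 × 0.25 = 8.48375
  [1.25→2.25]: (34.22+28.41)/2 × 1 = 31.315
  [2.25→2.75]: (28.41+24.25)/2 × 0.5 = 13.165
  [2.75→3.75]: (24.25+16.90)/2 × 1 = 20.575
  [3.75→5.75]: (16.90+7.75)/2 × 2 = 24.65
  Sum = 115.01375 µg/mL·h

AUC = 115 µg/mL·h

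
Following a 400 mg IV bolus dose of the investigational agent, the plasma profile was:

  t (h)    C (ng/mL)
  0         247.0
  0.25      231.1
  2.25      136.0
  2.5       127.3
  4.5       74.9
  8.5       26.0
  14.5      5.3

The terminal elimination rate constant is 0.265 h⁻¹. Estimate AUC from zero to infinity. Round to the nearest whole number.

Trapezoidal AUC_0→14.5:
  [0→0.25]: (247.0+231.1)/2 × 0.25 = 59.7625
  [0.25→2.25]: (231.1+136.0)/2 × 2 = 367.1
  [2.25→2.5]: (136.0+127.3)/2 × 0.25 = 32.9125
  [2.5→4.5]: (127.3+74.9)/2 × 2 = 202.2
  [4.5→8.5]: (74.9+26.0)/2 × 4 = 201.8
  [8.5→14.5]: (26.0+5.3)/2 × 6 = 93.9
  Sum = 957.675 ng/mL·h
Extrapolated tail: C_last / k_e = 5.3 / 0.265 = 20.000
AUC_0→∞ = 957.675 + 20.000 = 977.675 ng/mL·h

AUC = 978 ng/mL·h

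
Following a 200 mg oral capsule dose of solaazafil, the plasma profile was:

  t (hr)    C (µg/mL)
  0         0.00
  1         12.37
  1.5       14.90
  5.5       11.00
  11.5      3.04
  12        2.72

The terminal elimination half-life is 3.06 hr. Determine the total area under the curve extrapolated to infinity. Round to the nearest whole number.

Trapezoidal AUC_0→12:
  [0→1]: (0.00+12.37)/2 × 1 = 6.185
  [1→1.5]: (12.37+14.90)/2 × 0.5 = 6.8175
  [1.5→5.5]: (14.90+11.00)/2 × 4 = 51.8
  [5.5→11.5]: (11.00+3.04)/2 × 6 = 42.12
  [11.5→12]: (3.04+2.72)/2 × 0.5 = 1.44
  Sum = 108.3625 µg/mL·hr
k_e = ln2 / t½ = 0.693147 / 3.06 = 0.2265 hr^-1
Extrapolated tail: C_last / k_e = 2.72 / 0.2265 = 12.009
AUC_0→∞ = 108.3625 + 12.009 = 120.3715 µg/mL·hr

AUC = 120 µg/mL·hr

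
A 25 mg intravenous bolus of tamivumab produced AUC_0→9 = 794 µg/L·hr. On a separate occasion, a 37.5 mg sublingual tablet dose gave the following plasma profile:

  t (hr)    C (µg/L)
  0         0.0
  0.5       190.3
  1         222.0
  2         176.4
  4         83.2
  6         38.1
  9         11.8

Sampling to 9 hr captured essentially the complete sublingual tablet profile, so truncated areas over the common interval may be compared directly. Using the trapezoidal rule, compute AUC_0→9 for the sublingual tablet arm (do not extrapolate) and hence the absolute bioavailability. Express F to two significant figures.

Trapezoidal AUC_0→9 (sublingual tablet):
  [0→0.5]: (0.0+190.3)/2 × 0.5 = 47.575
  [0.5→1]: (190.3+222.0)/2 × 0.5 = 103.075
  [1→2]: (222.0+176.4)/2 × 1 = 199.2
  [2→4]: (176.4+83.2)/2 × 2 = 259.6
  [4→6]: (83.2+38.1)/2 × 2 = 121.3
  [6→9]: (38.1+11.8)/2 × 3 = 74.85
  Sum = 805.6 µg/L·hr
F = (AUC_ev/D_ev)/(AUC_iv/D_iv) = (805.6/37.5)/(794/25) = 21.4827/31.76 = 0.6764

F = 0.68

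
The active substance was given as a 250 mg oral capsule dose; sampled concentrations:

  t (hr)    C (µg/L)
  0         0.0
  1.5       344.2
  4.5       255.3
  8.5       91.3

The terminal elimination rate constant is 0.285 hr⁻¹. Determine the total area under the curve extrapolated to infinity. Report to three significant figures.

Trapezoidal AUC_0→8.5:
  [0→1.5]: (0.0+344.2)/2 × 1.5 = 258.15
  [1.5→4.5]: (344.2+255.3)/2 × 3 = 899.25
  [4.5→8.5]: (255.3+91.3)/2 × 4 = 693.2
  Sum = 1850.6 µg/L·hr
Extrapolated tail: C_last / k_e = 91.3 / 0.285 = 320.351
AUC_0→∞ = 1850.6 + 320.351 = 2170.951 µg/L·hr

AUC = 2170 µg/L·hr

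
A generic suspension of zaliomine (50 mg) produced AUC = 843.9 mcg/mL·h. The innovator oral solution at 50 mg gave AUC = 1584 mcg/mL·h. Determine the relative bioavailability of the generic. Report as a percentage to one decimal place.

F_rel = 53.3%

F_rel = (AUC_test/D_test) / (AUC_ref/D_ref)
      = (843.9/50) / (1584/50)
      = 16.878 / 31.68 = 0.5328 = 53.28%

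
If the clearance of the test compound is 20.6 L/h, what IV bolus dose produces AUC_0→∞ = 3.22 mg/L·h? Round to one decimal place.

Dose_iv = CL × AUC_0→∞
     = 20.6 × 3.22 = 66.332 mg

Dose = 66.3 mg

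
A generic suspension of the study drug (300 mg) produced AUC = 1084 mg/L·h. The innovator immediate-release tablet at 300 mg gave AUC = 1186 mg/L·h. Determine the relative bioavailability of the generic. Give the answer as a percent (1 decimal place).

F_rel = (AUC_test/D_test) / (AUC_ref/D_ref)
      = (1084/300) / (1186/300)
      = 3.61333 / 3.95333 = 0.9140 = 91.40%

F_rel = 91.4%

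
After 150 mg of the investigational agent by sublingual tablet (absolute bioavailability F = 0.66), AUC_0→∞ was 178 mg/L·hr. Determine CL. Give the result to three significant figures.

CL = F × Dose / AUC_0→∞
   = 0.66 × 150 / 178 = 0.55618 L/hr

CL = 0.556 L/hr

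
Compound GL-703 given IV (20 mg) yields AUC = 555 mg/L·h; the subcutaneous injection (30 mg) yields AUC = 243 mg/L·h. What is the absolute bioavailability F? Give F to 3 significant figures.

F = 0.292

F = (AUC_ev / D_ev) / (AUC_iv / D_iv)
  = (243/30) / (555/20)
  = 8.1 / 27.75 = 0.2919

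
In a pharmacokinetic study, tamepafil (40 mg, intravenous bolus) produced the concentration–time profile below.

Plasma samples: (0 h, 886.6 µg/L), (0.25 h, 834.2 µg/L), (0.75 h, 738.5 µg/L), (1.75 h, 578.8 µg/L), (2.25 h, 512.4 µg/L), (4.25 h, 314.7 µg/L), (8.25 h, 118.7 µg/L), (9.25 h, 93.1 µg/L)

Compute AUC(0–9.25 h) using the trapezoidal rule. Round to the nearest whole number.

AUC = 3340 µg/L·h

Trapezoidal AUC_0→9.25:
  [0→0.25]: (886.6+834.2)/2 × 0.25 = 215.1
  [0.25→0.75]: (834.2+738.5)/2 × 0.5 = 393.175
  [0.75→1.75]: (738.5+578.8)/2 × 1 = 658.65
  [1.75→2.25]: (578.8+512.4)/2 × 0.5 = 272.8
  [2.25→4.25]: (512.4+314.7)/2 × 2 = 827.1
  [4.25→8.25]: (314.7+118.7)/2 × 4 = 866.8
  [8.25→9.25]: (118.7+93.1)/2 × 1 = 105.9
  Sum = 3339.525 µg/L·h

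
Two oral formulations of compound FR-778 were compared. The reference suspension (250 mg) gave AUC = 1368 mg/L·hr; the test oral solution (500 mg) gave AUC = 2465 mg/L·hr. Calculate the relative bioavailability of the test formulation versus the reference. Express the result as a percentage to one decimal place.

F_rel = 90.1%

F_rel = (AUC_test/D_test) / (AUC_ref/D_ref)
      = (2465/500) / (1368/250)
      = 4.93 / 5.472 = 0.9010 = 90.10%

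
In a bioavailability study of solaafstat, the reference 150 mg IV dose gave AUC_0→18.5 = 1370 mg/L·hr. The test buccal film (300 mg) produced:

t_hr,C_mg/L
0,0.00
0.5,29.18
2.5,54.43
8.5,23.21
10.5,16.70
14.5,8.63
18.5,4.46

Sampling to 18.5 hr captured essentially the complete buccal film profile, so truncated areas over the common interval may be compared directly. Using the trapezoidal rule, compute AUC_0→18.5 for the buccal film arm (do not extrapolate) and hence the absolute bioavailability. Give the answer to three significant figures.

F = 0.161

Trapezoidal AUC_0→18.5 (buccal film):
  [0→0.5]: (0.00+29.18)/2 × 0.5 = 7.295
  [0.5→2.5]: (29.18+54.43)/2 × 2 = 83.61
  [2.5→8.5]: (54.43+23.21)/2 × 6 = 232.92
  [8.5→10.5]: (23.21+16.70)/2 × 2 = 39.91
  [10.5→14.5]: (16.70+8.63)/2 × 4 = 50.66
  [14.5→18.5]: (8.63+4.46)/2 × 4 = 26.18
  Sum = 440.575 mg/L·hr
F = (AUC_ev/D_ev)/(AUC_iv/D_iv) = (440.575/300)/(1370/150) = 1.46858/9.13333 = 0.1608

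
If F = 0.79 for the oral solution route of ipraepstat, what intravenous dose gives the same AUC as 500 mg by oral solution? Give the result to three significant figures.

D_iv = 395 mg

Systemic exposure from an extravascular dose = F × D_ev, so the equivalent IV dose is F × D_ev.
D_iv = F × D_ev = 0.79 × 500 = 395 mg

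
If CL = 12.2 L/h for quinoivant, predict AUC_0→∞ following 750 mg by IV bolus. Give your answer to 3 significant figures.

AUC = 61.5 mg/L·h

AUC_0→∞ = Dose_iv / CL
        = 750 / 12.2 = 61.4754 mg/L·h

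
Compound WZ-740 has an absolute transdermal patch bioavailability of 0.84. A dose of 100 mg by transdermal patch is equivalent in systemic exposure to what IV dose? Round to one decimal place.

D_iv = 84.0 mg

Systemic exposure from an extravascular dose = F × D_ev, so the equivalent IV dose is F × D_ev.
D_iv = F × D_ev = 0.84 × 100 = 84 mg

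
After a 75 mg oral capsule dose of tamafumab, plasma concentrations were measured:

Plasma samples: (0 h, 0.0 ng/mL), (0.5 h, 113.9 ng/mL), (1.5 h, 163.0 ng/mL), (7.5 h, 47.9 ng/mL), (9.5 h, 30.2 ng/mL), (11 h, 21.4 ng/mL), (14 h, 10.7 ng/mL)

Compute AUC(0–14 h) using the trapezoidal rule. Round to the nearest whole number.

AUC = 965 ng/mL·h

Trapezoidal AUC_0→14:
  [0→0.5]: (0.0+113.9)/2 × 0.5 = 28.475
  [0.5→1.5]: (113.9+163.0)/2 × 1 = 138.45
  [1.5→7.5]: (163.0+47.9)/2 × 6 = 632.7
  [7.5→9.5]: (47.9+30.2)/2 × 2 = 78.1
  [9.5→11]: (30.2+21.4)/2 × 1.5 = 38.7
  [11→14]: (21.4+10.7)/2 × 3 = 48.15
  Sum = 964.575 ng/mL·h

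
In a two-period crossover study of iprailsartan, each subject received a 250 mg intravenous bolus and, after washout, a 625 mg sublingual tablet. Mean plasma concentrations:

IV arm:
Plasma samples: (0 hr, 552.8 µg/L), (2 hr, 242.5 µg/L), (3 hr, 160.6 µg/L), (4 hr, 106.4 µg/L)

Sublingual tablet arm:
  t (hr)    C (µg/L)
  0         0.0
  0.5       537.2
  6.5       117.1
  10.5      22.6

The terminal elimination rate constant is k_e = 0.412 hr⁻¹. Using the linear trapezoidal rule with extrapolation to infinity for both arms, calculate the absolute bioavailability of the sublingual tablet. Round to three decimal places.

Trapezoidal AUC_0→4 (IV):
  [0→2]: (552.8+242.5)/2 × 2 = 795.3
  [2→3]: (242.5+160.6)/2 × 1 = 201.55
  [3→4]: (160.6+106.4)/2 × 1 = 133.5
  Sum = 1130.35 µg/L·hr
IV tail: 106.4/0.412 = 258.252; AUC_iv,0→∞ = 1130.35 + 258.252 = 1388.602 µg/L·hr
Trapezoidal AUC_0→10.5 (sublingual tablet):
  [0→0.5]: (0.0+537.2)/2 × 0.5 = 134.3
  [0.5→6.5]: (537.2+117.1)/2 × 6 = 1962.9
  [6.5→10.5]: (117.1+22.6)/2 × 4 = 279.4
  Sum = 2376.6 µg/L·hr
sublingual tablet tail: 22.6/0.412 = 54.854; AUC_ev,0→∞ = 2376.6 + 54.854 = 2431.454 µg/L·hr
F = (AUC_ev/D_ev)/(AUC_iv/D_iv) = (2431.454/625)/(1388.602/250) = 3.8903264/5.554408 = 0.7004

F = 0.700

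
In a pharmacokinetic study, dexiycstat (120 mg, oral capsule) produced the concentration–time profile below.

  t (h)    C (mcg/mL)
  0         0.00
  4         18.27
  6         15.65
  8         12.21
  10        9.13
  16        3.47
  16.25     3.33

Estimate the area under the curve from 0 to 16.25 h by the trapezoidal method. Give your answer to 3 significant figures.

AUC = 158 mcg/mL·h

Trapezoidal AUC_0→16.25:
  [0→4]: (0.00+18.27)/2 × 4 = 36.54
  [4→6]: (18.27+15.65)/2 × 2 = 33.92
  [6→8]: (15.65+12.21)/2 × 2 = 27.86
  [8→10]: (12.21+9.13)/2 × 2 = 21.34
  [10→16]: (9.13+3.47)/2 × 6 = 37.8
  [16→16.25]: (3.47+3.33)/2 × 0.25 = 0.85
  Sum = 158.31 mcg/mL·h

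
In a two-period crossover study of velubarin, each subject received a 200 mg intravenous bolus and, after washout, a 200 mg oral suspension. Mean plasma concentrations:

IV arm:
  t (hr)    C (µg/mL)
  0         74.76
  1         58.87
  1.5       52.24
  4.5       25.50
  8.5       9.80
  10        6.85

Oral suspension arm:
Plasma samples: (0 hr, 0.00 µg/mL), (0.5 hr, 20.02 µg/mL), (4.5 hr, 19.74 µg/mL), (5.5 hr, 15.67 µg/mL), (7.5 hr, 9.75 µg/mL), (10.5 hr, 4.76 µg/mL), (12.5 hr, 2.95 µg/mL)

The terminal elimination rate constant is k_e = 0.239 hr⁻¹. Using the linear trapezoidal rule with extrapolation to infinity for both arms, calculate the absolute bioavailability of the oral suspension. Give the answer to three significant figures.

F = 0.525

Trapezoidal AUC_0→10 (IV):
  [0→1]: (74.76+58.87)/2 × 1 = 66.815
  [1→1.5]: (58.87+52.24)/2 × 0.5 = 27.7775
  [1.5→4.5]: (52.24+25.50)/2 × 3 = 116.61
  [4.5→8.5]: (25.50+9.80)/2 × 4 = 70.6
  [8.5→10]: (9.80+6.85)/2 × 1.5 = 12.4875
  Sum = 294.29 µg/mL·hr
IV tail: 6.85/0.239 = 28.661; AUC_iv,0→∞ = 294.29 + 28.661 = 322.951 µg/mL·hr
Trapezoidal AUC_0→12.5 (oral suspension):
  [0→0.5]: (0.00+20.02)/2 × 0.5 = 5.005
  [0.5→4.5]: (20.02+19.74)/2 × 4 = 79.52
  [4.5→5.5]: (19.74+15.67)/2 × 1 = 17.705
  [5.5→7.5]: (15.67+9.75)/2 × 2 = 25.42
  [7.5→10.5]: (9.75+4.76)/2 × 3 = 21.765
  [10.5→12.5]: (4.76+2.95)/2 × 2 = 7.71
  Sum = 157.125 µg/mL·hr
oral suspension tail: 2.95/0.239 = 12.343; AUC_ev,0→∞ = 157.125 + 12.343 = 169.468 µg/mL·hr
F = (AUC_ev/D_ev)/(AUC_iv/D_iv) = (169.468/200)/(322.951/200) = 0.84734/1.614755 = 0.5247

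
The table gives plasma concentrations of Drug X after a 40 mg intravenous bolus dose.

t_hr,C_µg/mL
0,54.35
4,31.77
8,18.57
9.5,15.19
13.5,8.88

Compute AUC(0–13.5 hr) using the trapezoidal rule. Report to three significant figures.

AUC = 346 µg/mL·hr

Trapezoidal AUC_0→13.5:
  [0→4]: (54.35+31.77)/2 × 4 = 172.24
  [4→8]: (31.77+18.57)/2 × 4 = 100.68
  [8→9.5]: (18.57+15.19)/2 × 1.5 = 25.32
  [9.5→13.5]: (15.19+8.88)/2 × 4 = 48.14
  Sum = 346.38 µg/mL·hr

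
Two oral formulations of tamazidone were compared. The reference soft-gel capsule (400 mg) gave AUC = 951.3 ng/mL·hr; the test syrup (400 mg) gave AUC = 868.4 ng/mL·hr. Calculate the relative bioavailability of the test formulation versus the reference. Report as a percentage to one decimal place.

F_rel = (AUC_test/D_test) / (AUC_ref/D_ref)
      = (868.4/400) / (951.3/400)
      = 2.171 / 2.37825 = 0.9129 = 91.29%

F_rel = 91.3%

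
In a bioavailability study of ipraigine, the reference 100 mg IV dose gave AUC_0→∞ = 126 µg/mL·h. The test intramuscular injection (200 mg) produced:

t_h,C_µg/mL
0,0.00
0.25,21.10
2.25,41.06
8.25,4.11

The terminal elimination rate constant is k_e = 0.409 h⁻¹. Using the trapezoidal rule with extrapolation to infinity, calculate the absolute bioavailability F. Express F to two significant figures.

Trapezoidal AUC_0→8.25 (intramuscular injection):
  [0→0.25]: (0.00+21.10)/2 × 0.25 = 2.6375
  [0.25→2.25]: (21.10+41.06)/2 × 2 = 62.16
  [2.25→8.25]: (41.06+4.11)/2 × 6 = 135.51
  Sum = 200.3075 µg/mL·h
Tail: C_last/k_e = 4.11/0.409 = 10.049
AUC_0→∞ (intramuscular injection) = 200.3075 + 10.049 = 210.3565 µg/mL·h
F = (AUC_ev/D_ev)/(AUC_iv/D_iv) = (210.3565/200)/(126/100) = 1.0517825/1.26 = 0.8347

F = 0.83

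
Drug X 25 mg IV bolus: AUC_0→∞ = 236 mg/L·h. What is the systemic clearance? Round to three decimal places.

CL = 0.106 L/h

CL = Dose_iv / AUC_0→∞
   = 25 / 236 = 0.105932 L/h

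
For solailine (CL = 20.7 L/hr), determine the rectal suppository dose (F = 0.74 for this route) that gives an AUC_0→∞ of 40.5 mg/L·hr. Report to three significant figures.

Dose = CL × AUC_0→∞ / F
     = 20.7 × 40.5 / 0.74 = 1132.91 mg

Dose = 1130 mg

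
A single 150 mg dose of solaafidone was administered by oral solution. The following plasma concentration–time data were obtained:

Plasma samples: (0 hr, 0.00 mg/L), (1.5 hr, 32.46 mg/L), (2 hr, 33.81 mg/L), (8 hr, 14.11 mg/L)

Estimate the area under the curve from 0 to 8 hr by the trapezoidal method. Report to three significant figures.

AUC = 185 mg/L·hr

Trapezoidal AUC_0→8:
  [0→1.5]: (0.00+32.46)/2 × 1.5 = 24.345
  [1.5→2]: (32.46+33.81)/2 × 0.5 = 16.5675
  [2→8]: (33.81+14.11)/2 × 6 = 143.76
  Sum = 184.6725 mg/L·hr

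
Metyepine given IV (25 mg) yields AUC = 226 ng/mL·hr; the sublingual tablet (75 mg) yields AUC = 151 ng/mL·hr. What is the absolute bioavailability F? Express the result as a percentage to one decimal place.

F = (AUC_ev / D_ev) / (AUC_iv / D_iv)
  = (151/75) / (226/25)
  = 2.01333 / 9.04 = 0.2227
  = 22.27%

F = 22.3%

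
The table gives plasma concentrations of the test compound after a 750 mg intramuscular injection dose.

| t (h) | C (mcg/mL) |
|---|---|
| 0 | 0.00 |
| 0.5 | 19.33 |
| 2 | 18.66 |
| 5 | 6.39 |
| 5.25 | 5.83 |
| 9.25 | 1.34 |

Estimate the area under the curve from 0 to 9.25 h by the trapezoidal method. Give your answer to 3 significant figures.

Trapezoidal AUC_0→9.25:
  [0→0.5]: (0.00+19.33)/2 × 0.5 = 4.8325
  [0.5→2]: (19.33+18.66)/2 × 1.5 = 28.4925
  [2→5]: (18.66+6.39)/2 × 3 = 37.575
  [5→5.25]: (6.39+5.83)/2 × 0.25 = 1.5275
  [5.25→9.25]: (5.83+1.34)/2 × 4 = 14.34
  Sum = 86.7675 mcg/mL·h

AUC = 86.8 mcg/mL·h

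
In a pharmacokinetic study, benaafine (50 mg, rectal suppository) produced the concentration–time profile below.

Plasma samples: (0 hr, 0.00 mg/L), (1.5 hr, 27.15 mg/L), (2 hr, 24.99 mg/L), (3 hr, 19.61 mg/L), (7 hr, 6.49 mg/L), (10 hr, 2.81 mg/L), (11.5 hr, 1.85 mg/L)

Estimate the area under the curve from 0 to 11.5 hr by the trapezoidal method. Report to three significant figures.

Trapezoidal AUC_0→11.5:
  [0→1.5]: (0.00+27.15)/2 × 1.5 = 20.3625
  [1.5→2]: (27.15+24.99)/2 × 0.5 = 13.035
  [2→3]: (24.99+19.61)/2 × 1 = 22.3
  [3→7]: (19.61+6.49)/2 × 4 = 52.2
  [7→10]: (6.49+2.81)/2 × 3 = 13.95
  [10→11.5]: (2.81+1.85)/2 × 1.5 = 3.495
  Sum = 125.3425 mg/L·hr

AUC = 125 mg/L·hr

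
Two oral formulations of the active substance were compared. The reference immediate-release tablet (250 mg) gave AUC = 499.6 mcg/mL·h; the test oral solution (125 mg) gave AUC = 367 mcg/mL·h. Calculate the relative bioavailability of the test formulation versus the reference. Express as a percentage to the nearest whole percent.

F_rel = (AUC_test/D_test) / (AUC_ref/D_ref)
      = (367/125) / (499.6/250)
      = 2.936 / 1.9984 = 1.4692 = 146.92%

F_rel = 147%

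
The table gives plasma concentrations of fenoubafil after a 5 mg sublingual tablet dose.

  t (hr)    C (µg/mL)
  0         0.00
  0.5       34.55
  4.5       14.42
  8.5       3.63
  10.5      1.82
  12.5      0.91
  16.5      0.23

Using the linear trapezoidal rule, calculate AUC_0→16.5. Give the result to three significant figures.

AUC = 153 µg/mL·hr

Trapezoidal AUC_0→16.5:
  [0→0.5]: (0.00+34.55)/2 × 0.5 = 8.6375
  [0.5→4.5]: (34.55+14.42)/2 × 4 = 97.94
  [4.5→8.5]: (14.42+3.63)/2 × 4 = 36.1
  [8.5→10.5]: (3.63+1.82)/2 × 2 = 5.45
  [10.5→12.5]: (1.82+0.91)/2 × 2 = 2.73
  [12.5→16.5]: (0.91+0.23)/2 × 4 = 2.28
  Sum = 153.1375 µg/mL·hr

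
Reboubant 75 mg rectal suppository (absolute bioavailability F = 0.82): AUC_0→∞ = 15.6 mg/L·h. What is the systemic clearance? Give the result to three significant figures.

CL = 3.94 L/h

CL = F × Dose / AUC_0→∞
   = 0.82 × 75 / 15.6 = 3.94231 L/h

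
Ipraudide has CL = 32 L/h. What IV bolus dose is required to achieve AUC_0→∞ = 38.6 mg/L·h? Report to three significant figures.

Dose_iv = CL × AUC_0→∞
     = 32 × 38.6 = 1235.2 mg

Dose = 1240 mg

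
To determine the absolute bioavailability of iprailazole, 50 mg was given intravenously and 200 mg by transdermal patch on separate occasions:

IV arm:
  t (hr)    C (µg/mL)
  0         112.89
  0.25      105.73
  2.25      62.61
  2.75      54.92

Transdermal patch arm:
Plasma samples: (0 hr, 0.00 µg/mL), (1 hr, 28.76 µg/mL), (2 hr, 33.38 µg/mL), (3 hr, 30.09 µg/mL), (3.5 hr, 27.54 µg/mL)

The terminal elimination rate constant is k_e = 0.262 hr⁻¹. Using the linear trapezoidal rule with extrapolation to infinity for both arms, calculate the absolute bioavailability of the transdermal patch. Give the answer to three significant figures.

Trapezoidal AUC_0→2.75 (IV):
  [0→0.25]: (112.89+105.73)/2 × 0.25 = 27.3275
  [0.25→2.25]: (105.73+62.61)/2 × 2 = 168.34
  [2.25→2.75]: (62.61+54.92)/2 × 0.5 = 29.3825
  Sum = 225.05 µg/mL·hr
IV tail: 54.92/0.262 = 209.618; AUC_iv,0→∞ = 225.05 + 209.618 = 434.668 µg/mL·hr
Trapezoidal AUC_0→3.5 (transdermal patch):
  [0→1]: (0.00+28.76)/2 × 1 = 14.38
  [1→2]: (28.76+33.38)/2 × 1 = 31.07
  [2→3]: (33.38+30.09)/2 × 1 = 31.735
  [3→3.5]: (30.09+27.54)/2 × 0.5 = 14.4075
  Sum = 91.5925 µg/mL·hr
transdermal patch tail: 27.54/0.262 = 105.115; AUC_ev,0→∞ = 91.5925 + 105.115 = 196.7075 µg/mL·hr
F = (AUC_ev/D_ev)/(AUC_iv/D_iv) = (196.7075/200)/(434.668/50) = 0.9835375/8.69336 = 0.1131

F = 0.113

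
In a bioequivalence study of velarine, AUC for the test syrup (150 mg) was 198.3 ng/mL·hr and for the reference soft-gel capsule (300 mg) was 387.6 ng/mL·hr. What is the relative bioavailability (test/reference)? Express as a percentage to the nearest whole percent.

F_rel = (AUC_test/D_test) / (AUC_ref/D_ref)
      = (198.3/150) / (387.6/300)
      = 1.322 / 1.292 = 1.0232 = 102.32%

F_rel = 102%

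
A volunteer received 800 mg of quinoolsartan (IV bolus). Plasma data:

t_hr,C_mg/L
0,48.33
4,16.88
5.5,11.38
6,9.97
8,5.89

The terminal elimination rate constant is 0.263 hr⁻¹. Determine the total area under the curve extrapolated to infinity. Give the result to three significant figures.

Trapezoidal AUC_0→8:
  [0→4]: (48.33+16.88)/2 × 4 = 130.42
  [4→5.5]: (16.88+11.38)/2 × 1.5 = 21.195
  [5.5→6]: (11.38+9.97)/2 × 0.5 = 5.3375
  [6→8]: (9.97+5.89)/2 × 2 = 15.86
  Sum = 172.8125 mg/L·hr
Extrapolated tail: C_last / k_e = 5.89 / 0.263 = 22.395
AUC_0→∞ = 172.8125 + 22.395 = 195.2075 mg/L·hr

AUC = 195 mg/L·hr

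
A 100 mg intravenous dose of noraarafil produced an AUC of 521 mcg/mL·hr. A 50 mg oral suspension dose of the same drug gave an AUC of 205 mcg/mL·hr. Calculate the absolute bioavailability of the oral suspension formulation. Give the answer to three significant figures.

F = 0.787

F = (AUC_ev / D_ev) / (AUC_iv / D_iv)
  = (205/50) / (521/100)
  = 4.1 / 5.21 = 0.7869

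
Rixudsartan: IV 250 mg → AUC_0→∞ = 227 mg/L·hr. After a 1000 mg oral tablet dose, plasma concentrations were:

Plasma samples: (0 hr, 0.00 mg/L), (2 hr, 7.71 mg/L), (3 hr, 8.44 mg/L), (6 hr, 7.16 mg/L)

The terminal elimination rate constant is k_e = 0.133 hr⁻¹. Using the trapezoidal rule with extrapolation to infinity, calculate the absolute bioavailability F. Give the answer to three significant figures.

Trapezoidal AUC_0→6 (oral tablet):
  [0→2]: (0.00+7.71)/2 × 2 = 7.71
  [2→3]: (7.71+8.44)/2 × 1 = 8.075
  [3→6]: (8.44+7.16)/2 × 3 = 23.4
  Sum = 39.185 mg/L·hr
Tail: C_last/k_e = 7.16/0.133 = 53.835
AUC_0→∞ (oral tablet) = 39.185 + 53.835 = 93.02 mg/L·hr
F = (AUC_ev/D_ev)/(AUC_iv/D_iv) = (93.02/1000)/(227/250) = 0.09302/0.908 = 0.1024

F = 0.102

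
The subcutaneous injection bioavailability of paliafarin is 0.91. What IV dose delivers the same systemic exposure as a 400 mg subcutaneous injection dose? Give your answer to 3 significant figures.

Systemic exposure from an extravascular dose = F × D_ev, so the equivalent IV dose is F × D_ev.
D_iv = F × D_ev = 0.91 × 400 = 364 mg

D_iv = 364 mg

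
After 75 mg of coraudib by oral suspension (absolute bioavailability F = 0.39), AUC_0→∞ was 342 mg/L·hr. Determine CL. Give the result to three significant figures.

CL = 0.0855 L/hr

CL = F × Dose / AUC_0→∞
   = 0.39 × 75 / 342 = 0.0855263 L/hr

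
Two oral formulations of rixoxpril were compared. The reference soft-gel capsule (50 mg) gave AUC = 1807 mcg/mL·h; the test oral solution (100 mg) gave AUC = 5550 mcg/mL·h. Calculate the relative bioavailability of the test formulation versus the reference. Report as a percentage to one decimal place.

F_rel = (AUC_test/D_test) / (AUC_ref/D_ref)
      = (5550/100) / (1807/50)
      = 55.5 / 36.14 = 1.5357 = 153.57%

F_rel = 153.6%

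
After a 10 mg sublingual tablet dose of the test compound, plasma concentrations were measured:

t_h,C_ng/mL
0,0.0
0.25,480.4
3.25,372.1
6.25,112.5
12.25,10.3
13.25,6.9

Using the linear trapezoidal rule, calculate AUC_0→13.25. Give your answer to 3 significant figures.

AUC = 2440 ng/mL·h

Trapezoidal AUC_0→13.25:
  [0→0.25]: (0.0+480.4)/2 × 0.25 = 60.05
  [0.25→3.25]: (480.4+372.1)/2 × 3 = 1278.75
  [3.25→6.25]: (372.1+112.5)/2 × 3 = 726.9
  [6.25→12.25]: (112.5+10.3)/2 × 6 = 368.4
  [12.25→13.25]: (10.3+6.9)/2 × 1 = 8.6
  Sum = 2442.7 ng/mL·h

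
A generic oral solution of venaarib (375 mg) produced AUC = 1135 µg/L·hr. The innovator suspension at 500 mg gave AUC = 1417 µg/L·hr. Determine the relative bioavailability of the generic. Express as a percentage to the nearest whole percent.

F_rel = 107%

F_rel = (AUC_test/D_test) / (AUC_ref/D_ref)
      = (1135/375) / (1417/500)
      = 3.02667 / 2.834 = 1.0680 = 106.80%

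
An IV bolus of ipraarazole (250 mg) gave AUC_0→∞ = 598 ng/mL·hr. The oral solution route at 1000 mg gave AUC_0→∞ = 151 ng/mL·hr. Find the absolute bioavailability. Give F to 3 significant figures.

F = (AUC_ev / D_ev) / (AUC_iv / D_iv)
  = (151/1000) / (598/250)
  = 0.151 / 2.392 = 0.0631

F = 0.0631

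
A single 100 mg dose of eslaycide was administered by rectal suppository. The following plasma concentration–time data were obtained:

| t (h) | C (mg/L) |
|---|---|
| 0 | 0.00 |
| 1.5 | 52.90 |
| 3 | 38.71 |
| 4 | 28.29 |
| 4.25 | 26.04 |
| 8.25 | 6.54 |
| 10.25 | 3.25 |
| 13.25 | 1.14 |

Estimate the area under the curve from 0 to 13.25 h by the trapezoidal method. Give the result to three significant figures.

Trapezoidal AUC_0→13.25:
  [0→1.5]: (0.00+52.90)/2 × 1.5 = 39.675
  [1.5→3]: (52.90+38.71)/2 × 1.5 = 68.7075
  [3→4]: (38.71+28.29)/2 × 1 = 33.5
  [4→4.25]: (28.29+26.04)/2 × 0.25 = 6.79125
  [4.25→8.25]: (26.04+6.54)/2 × 4 = 65.16
  [8.25→10.25]: (6.54+3.25)/2 × 2 = 9.79
  [10.25→13.25]: (3.25+1.14)/2 × 3 = 6.585
  Sum = 230.20875 mg/L·h

AUC = 230 mg/L·h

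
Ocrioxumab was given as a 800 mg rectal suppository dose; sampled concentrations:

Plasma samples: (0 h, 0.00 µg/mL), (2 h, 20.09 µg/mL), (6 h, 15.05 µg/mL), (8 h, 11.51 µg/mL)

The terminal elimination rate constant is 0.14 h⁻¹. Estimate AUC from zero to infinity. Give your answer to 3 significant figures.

AUC = 199 µg/mL·h

Trapezoidal AUC_0→8:
  [0→2]: (0.00+20.09)/2 × 2 = 20.09
  [2→6]: (20.09+15.05)/2 × 4 = 70.28
  [6→8]: (15.05+11.51)/2 × 2 = 26.56
  Sum = 116.93 µg/mL·h
Extrapolated tail: C_last / k_e = 11.51 / 0.14 = 82.214
AUC_0→∞ = 116.93 + 82.214 = 199.144 µg/mL·h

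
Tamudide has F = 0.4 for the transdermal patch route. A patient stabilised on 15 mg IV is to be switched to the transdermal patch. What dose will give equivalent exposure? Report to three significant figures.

For equal systemic exposure: F × D_ev = D_iv
D_ev = D_iv / F = 15 / 0.4 = 37.5 mg

D_transdermal = 37.5 mg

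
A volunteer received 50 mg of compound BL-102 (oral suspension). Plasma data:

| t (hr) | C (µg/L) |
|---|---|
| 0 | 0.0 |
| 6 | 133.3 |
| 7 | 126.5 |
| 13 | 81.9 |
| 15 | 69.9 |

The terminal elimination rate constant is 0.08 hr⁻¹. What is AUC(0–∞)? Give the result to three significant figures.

Trapezoidal AUC_0→15:
  [0→6]: (0.0+133.3)/2 × 6 = 399.9
  [6→7]: (133.3+126.5)/2 × 1 = 129.9
  [7→13]: (126.5+81.9)/2 × 6 = 625.2
  [13→15]: (81.9+69.9)/2 × 2 = 151.8
  Sum = 1306.8 µg/L·hr
Extrapolated tail: C_last / k_e = 69.9 / 0.08 = 873.750
AUC_0→∞ = 1306.8 + 873.750 = 2180.55 µg/L·hr

AUC = 2180 µg/L·hr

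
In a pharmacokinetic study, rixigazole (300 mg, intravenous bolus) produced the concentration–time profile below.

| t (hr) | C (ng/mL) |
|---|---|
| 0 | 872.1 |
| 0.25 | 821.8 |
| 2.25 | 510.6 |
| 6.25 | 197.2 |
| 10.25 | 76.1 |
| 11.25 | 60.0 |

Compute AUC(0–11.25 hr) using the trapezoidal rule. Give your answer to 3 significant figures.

AUC = 3570 ng/mL·hr

Trapezoidal AUC_0→11.25:
  [0→0.25]: (872.1+821.8)/2 × 0.25 = 211.7375
  [0.25→2.25]: (821.8+510.6)/2 × 2 = 1332.4
  [2.25→6.25]: (510.6+197.2)/2 × 4 = 1415.6
  [6.25→10.25]: (197.2+76.1)/2 × 4 = 546.6
  [10.25→11.25]: (76.1+60.0)/2 × 1 = 68.05
  Sum = 3574.3875 ng/mL·hr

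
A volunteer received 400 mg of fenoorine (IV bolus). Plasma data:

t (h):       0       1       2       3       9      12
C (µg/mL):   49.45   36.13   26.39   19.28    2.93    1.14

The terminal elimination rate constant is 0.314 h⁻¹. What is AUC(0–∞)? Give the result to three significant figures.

AUC = 173 µg/mL·h

Trapezoidal AUC_0→12:
  [0→1]: (49.45+36.13)/2 × 1 = 42.79
  [1→2]: (36.13+26.39)/2 × 1 = 31.26
  [2→3]: (26.39+19.28)/2 × 1 = 22.835
  [3→9]: (19.28+2.93)/2 × 6 = 66.63
  [9→12]: (2.93+1.14)/2 × 3 = 6.105
  Sum = 169.62 µg/mL·h
Extrapolated tail: C_last / k_e = 1.14 / 0.314 = 3.631
AUC_0→∞ = 169.62 + 3.631 = 173.251 µg/mL·h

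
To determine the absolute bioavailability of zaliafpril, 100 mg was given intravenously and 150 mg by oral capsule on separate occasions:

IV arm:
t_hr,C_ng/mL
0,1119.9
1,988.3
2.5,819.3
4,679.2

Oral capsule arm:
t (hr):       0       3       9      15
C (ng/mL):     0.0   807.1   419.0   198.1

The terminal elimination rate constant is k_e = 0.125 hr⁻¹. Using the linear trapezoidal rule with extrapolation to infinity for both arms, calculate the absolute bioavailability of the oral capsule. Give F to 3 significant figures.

F = 0.619

Trapezoidal AUC_0→4 (IV):
  [0→1]: (1119.9+988.3)/2 × 1 = 1054.1
  [1→2.5]: (988.3+819.3)/2 × 1.5 = 1355.7
  [2.5→4]: (819.3+679.2)/2 × 1.5 = 1123.875
  Sum = 3533.675 ng/mL·hr
IV tail: 679.2/0.125 = 5433.600; AUC_iv,0→∞ = 3533.675 + 5433.600 = 8967.275 ng/mL·hr
Trapezoidal AUC_0→15 (oral capsule):
  [0→3]: (0.0+807.1)/2 × 3 = 1210.65
  [3→9]: (807.1+419.0)/2 × 6 = 3678.3
  [9→15]: (419.0+198.1)/2 × 6 = 1851.3
  Sum = 6740.25 ng/mL·hr
oral capsule tail: 198.1/0.125 = 1584.800; AUC_ev,0→∞ = 6740.25 + 1584.800 = 8325.05 ng/mL·hr
F = (AUC_ev/D_ev)/(AUC_iv/D_iv) = (8325.05/150)/(8967.275/100) = 55.5003/89.67275 = 0.6189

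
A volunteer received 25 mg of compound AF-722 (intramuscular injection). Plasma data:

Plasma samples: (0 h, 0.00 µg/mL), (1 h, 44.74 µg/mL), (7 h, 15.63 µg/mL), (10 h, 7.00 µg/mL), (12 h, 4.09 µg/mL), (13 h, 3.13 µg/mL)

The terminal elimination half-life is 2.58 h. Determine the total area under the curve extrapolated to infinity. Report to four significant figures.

AUC = 263.8 µg/mL·h

Trapezoidal AUC_0→13:
  [0→1]: (0.00+44.74)/2 × 1 = 22.37
  [1→7]: (44.74+15.63)/2 × 6 = 181.11
  [7→10]: (15.63+7.00)/2 × 3 = 33.945
  [10→12]: (7.00+4.09)/2 × 2 = 11.09
  [12→13]: (4.09+3.13)/2 × 1 = 3.61
  Sum = 252.125 µg/mL·h
k_e = ln2 / t½ = 0.693147 / 2.58 = 0.2687 h^-1
Extrapolated tail: C_last / k_e = 3.13 / 0.2687 = 11.649
AUC_0→∞ = 252.125 + 11.649 = 263.774 µg/mL·h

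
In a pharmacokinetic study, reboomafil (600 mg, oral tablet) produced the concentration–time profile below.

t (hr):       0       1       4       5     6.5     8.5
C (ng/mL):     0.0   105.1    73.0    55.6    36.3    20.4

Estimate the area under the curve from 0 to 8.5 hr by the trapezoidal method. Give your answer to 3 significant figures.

AUC = 510 ng/mL·hr

Trapezoidal AUC_0→8.5:
  [0→1]: (0.0+105.1)/2 × 1 = 52.55
  [1→4]: (105.1+73.0)/2 × 3 = 267.15
  [4→5]: (73.0+55.6)/2 × 1 = 64.3
  [5→6.5]: (55.6+36.3)/2 × 1.5 = 68.925
  [6.5→8.5]: (36.3+20.4)/2 × 2 = 56.7
  Sum = 509.625 ng/mL·hr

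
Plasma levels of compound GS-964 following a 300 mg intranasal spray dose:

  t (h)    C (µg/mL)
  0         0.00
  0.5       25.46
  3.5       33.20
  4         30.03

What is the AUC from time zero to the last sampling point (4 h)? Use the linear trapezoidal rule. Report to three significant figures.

Trapezoidal AUC_0→4:
  [0→0.5]: (0.00+25.46)/2 × 0.5 = 6.365
  [0.5→3.5]: (25.46+33.20)/2 × 3 = 87.99
  [3.5→4]: (33.20+30.03)/2 × 0.5 = 15.8075
  Sum = 110.1625 µg/mL·h

AUC = 110 µg/mL·h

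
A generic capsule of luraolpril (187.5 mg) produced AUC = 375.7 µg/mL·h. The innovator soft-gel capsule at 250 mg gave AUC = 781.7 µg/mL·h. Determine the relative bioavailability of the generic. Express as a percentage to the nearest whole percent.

F_rel = (AUC_test/D_test) / (AUC_ref/D_ref)
      = (375.7/187.5) / (781.7/250)
      = 2.00373 / 3.1268 = 0.6408 = 64.08%

F_rel = 64%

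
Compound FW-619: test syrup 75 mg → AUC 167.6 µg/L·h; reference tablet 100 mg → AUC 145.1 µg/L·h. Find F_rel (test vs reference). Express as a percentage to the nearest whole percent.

F_rel = (AUC_test/D_test) / (AUC_ref/D_ref)
      = (167.6/75) / (145.1/100)
      = 2.23467 / 1.451 = 1.5401 = 154.01%

F_rel = 154%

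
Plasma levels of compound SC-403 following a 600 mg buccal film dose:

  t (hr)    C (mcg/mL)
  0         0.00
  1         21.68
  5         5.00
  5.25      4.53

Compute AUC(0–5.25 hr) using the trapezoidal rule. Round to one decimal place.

Trapezoidal AUC_0→5.25:
  [0→1]: (0.00+21.68)/2 × 1 = 10.84
  [1→5]: (21.68+5.00)/2 × 4 = 53.36
  [5→5.25]: (5.00+4.53)/2 × 0.25 = 1.19125
  Sum = 65.39125 mcg/mL·hr

AUC = 65.4 mcg/mL·hr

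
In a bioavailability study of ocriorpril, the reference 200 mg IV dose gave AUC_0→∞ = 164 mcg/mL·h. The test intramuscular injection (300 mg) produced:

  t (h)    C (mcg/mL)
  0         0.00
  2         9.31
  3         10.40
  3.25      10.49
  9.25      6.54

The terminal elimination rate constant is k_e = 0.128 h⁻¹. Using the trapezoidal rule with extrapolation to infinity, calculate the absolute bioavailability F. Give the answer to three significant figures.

F = 0.504

Trapezoidal AUC_0→9.25 (intramuscular injection):
  [0→2]: (0.00+9.31)/2 × 2 = 9.31
  [2→3]: (9.31+10.40)/2 × 1 = 9.855
  [3→3.25]: (10.40+10.49)/2 × 0.25 = 2.61125
  [3.25→9.25]: (10.49+6.54)/2 × 6 = 51.09
  Sum = 72.86625 mcg/mL·h
Tail: C_last/k_e = 6.54/0.128 = 51.094
AUC_0→∞ (intramuscular injection) = 72.86625 + 51.094 = 123.96025 mcg/mL·h
F = (AUC_ev/D_ev)/(AUC_iv/D_iv) = (123.96025/300)/(164/200) = 0.413201/0.82 = 0.5039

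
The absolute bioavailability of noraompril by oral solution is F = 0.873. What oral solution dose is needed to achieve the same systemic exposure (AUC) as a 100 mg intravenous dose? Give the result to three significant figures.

D_oral = 115 mg

For equal systemic exposure: F × D_ev = D_iv
D_ev = D_iv / F = 100 / 0.873 = 114.548 mg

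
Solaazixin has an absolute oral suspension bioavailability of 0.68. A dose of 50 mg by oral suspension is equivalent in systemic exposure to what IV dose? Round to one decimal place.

Systemic exposure from an extravascular dose = F × D_ev, so the equivalent IV dose is F × D_ev.
D_iv = F × D_ev = 0.68 × 50 = 34 mg

D_iv = 34.0 mg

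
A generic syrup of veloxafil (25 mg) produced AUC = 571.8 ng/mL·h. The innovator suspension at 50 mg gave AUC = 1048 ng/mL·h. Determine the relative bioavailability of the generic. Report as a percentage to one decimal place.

F_rel = 109.1%

F_rel = (AUC_test/D_test) / (AUC_ref/D_ref)
      = (571.8/25) / (1048/50)
      = 22.872 / 20.96 = 1.0912 = 109.12%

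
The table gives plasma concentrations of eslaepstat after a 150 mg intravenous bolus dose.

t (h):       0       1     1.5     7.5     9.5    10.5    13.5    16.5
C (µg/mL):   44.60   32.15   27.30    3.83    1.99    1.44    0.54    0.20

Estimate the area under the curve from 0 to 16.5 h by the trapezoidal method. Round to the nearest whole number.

AUC = 158 µg/mL·h

Trapezoidal AUC_0→16.5:
  [0→1]: (44.60+32.15)/2 × 1 = 38.375
  [1→1.5]: (32.15+27.30)/2 × 0.5 = 14.8625
  [1.5→7.5]: (27.30+3.83)/2 × 6 = 93.39
  [7.5→9.5]: (3.83+1.99)/2 × 2 = 5.82
  [9.5→10.5]: (1.99+1.44)/2 × 1 = 1.715
  [10.5→13.5]: (1.44+0.54)/2 × 3 = 2.97
  [13.5→16.5]: (0.54+0.20)/2 × 3 = 1.11
  Sum = 158.2425 µg/mL·h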